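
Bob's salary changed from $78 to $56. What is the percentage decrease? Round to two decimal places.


Find the absolute change:
|56 - 78| = 22
Divide by original and multiply by 100:
22 / 78 x 100 = 28.2051...% ≈ 28.21%

28.21%


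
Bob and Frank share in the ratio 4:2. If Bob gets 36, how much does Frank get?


Find the multiplier:
36 / 4 = 9
Apply to Frank's share:
2 x 9 = 18

18


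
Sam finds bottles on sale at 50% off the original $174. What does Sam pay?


Calculate the discount amount:
50% of $174 = $87
Subtract from original:
$174 - $87 = $87

$87


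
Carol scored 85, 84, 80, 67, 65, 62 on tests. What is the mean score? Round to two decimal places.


Add the scores:
85 + 84 + 80 + 67 + 65 + 62 = 443
Divide by the number of tests:
443 / 6 = 73.8333... ≈ 73.83

73.83


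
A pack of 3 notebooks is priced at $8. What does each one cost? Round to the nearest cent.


Total cost: $8
Number of items: 3
Unit price: $8 / 3 = $2.6666... ≈ $2.67

$2.67


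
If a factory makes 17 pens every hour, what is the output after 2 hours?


Production rate: 17 pens per hour
Time: 2 hours
Total: 17 x 2 = 34 pens

34 pens


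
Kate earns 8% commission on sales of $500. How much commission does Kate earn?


Convert rate to decimal:
8% = 0.08
Multiply by sales:
$500 x 0.08 = $40

$40


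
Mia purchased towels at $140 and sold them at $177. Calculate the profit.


Selling price = $177
Cost price = $140
Profit = selling price - cost price:
Profit = $177 - $140 = $37

$37


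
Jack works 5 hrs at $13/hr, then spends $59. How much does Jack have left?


Calculate earnings:
5 x $13 = $65
Subtract spending:
$65 - $59 = $6

$6


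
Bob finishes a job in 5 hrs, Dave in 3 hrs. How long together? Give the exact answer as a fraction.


Bob's rate: 1/5 of the job per hour
Dave's rate: 1/3 of the job per hour
Combined rate: 1/5 + 1/3 = 8/15 per hour
Time = 1 / (8/15) = 15/8 hours (≈ 1.88 hours)

15/8 hours


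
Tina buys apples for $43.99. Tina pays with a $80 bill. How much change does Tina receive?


Start with the amount paid:
$80
Subtract the price:
$80 - $43.99 = $36.01

$36.01


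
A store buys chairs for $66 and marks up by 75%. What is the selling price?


Calculate the markup amount:
75% of $66 = $49.50
Add to cost:
$66 + $49.50 = $115.50

$115.50


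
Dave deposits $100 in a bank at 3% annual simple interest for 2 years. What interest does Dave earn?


Use the formula I = P x R x T / 100
P x R x T = 100 x 3 x 2 = 600
I = 600 / 100 = $6

$6


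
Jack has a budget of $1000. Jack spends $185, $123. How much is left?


Add up expenses:
$185 + $123 = $308
Subtract from budget:
$1000 - $308 = $692

$692


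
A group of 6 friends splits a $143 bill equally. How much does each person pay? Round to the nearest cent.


Total bill: $143
Number of people: 6
Each pays: $143 / 6 = $23.8333... ≈ $23.83

$23.83


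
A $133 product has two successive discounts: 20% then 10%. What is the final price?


First discount:
20% of $133 = $26.60
Price after first discount:
$133 - $26.60 = $106.40
Second discount:
10% of $106.40 = $10.64
Final price:
$106.40 - $10.64 = $95.76

$95.76


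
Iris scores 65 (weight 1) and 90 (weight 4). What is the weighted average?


Weighted sum:
1 x 65 + 4 x 90 = 425
Total weight:
1 + 4 = 5
Weighted average:
425 / 5 = 85

85


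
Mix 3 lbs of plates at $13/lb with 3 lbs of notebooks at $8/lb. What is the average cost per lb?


Cost of plates:
3 x $13 = $39
Cost of notebooks:
3 x $8 = $24
Total cost: $39 + $24 = $63
Total weight: 6 lbs
Average: $63 / 6 = $10.50/lb

$10.50/lb


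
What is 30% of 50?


Convert percentage to decimal:
30% = 0.3
Multiply:
50 x 0.3 = 15

15


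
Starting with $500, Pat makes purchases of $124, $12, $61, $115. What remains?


Add up expenses:
$124 + $12 + $61 + $115 = $312
Subtract from budget:
$500 - $312 = $188

$188


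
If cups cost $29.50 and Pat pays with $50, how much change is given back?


Start with the amount paid:
$50
Subtract the price:
$50 - $29.50 = $20.50

$20.50


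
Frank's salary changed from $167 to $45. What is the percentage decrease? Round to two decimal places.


Find the absolute change:
|45 - 167| = 122
Divide by original and multiply by 100:
122 / 167 x 100 = 73.0538...% ≈ 73.05%

73.05%


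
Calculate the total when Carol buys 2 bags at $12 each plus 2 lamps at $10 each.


Cost of bags:
2 x $12 = $24
Cost of lamps:
2 x $10 = $20
Add both:
$24 + $20 = $44

$44


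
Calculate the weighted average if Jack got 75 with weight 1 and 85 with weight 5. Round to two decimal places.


Weighted sum:
1 x 75 + 5 x 85 = 500
Total weight:
1 + 5 = 6
Weighted average:
500 / 6 = 83.3333... ≈ 83.33

83.33


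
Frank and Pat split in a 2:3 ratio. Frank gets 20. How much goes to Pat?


Find the multiplier:
20 / 2 = 10
Apply to Pat's share:
3 x 10 = 30

30


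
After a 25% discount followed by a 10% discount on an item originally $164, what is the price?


First discount:
25% of $164 = $41
Price after first discount:
$164 - $41 = $123
Second discount:
10% of $123 = $12.30
Final price:
$123 - $12.30 = $110.70

$110.70


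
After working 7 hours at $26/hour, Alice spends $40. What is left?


Calculate earnings:
7 x $26 = $182
Subtract spending:
$182 - $40 = $142

$142


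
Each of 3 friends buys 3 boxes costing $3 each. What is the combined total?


Cost per person:
3 x $3 = $9
Group total:
3 x $9 = $27

$27


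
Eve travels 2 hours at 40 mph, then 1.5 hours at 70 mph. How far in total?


Leg 1 distance:
40 x 2 = 80 miles
Leg 2 distance:
70 x 1.5 = 105 miles
Total distance:
80 + 105 = 185 miles

185 miles


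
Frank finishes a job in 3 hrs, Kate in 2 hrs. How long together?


Frank's rate: 1/3 of the job per hour
Kate's rate: 1/2 of the job per hour
Combined rate: 1/3 + 1/2 = 5/6 per hour
Time = 1 / (5/6) = 6/5 = 1.2 hours

1.2 hours


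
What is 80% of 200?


Convert percentage to decimal:
80% = 0.8
Multiply:
200 x 0.8 = 160

160


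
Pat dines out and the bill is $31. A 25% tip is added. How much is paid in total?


Calculate the tip:
25% of $31 = $7.75
Add tip to meal cost:
$31 + $7.75 = $38.75

$38.75


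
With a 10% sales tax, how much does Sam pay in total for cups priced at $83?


Calculate the tax:
10% of $83 = $8.30
Add tax to price:
$83 + $8.30 = $91.30

$91.30


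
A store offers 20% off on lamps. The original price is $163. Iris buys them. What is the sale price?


Calculate the discount amount:
20% of $163 = $32.60
Subtract from original:
$163 - $32.60 = $130.40

$130.40


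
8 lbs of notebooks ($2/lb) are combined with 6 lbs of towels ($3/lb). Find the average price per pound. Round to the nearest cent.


Cost of notebooks:
8 x $2 = $16
Cost of towels:
6 x $3 = $18
Total cost: $16 + $18 = $34
Total weight: 14 lbs
Average: $34 / 14 = $2.4285... ≈ $2.43/lb

$2.43/lb


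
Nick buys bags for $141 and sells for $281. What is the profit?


Selling price = $281
Cost price = $141
Profit = selling price - cost price:
Profit = $281 - $141 = $140

$140


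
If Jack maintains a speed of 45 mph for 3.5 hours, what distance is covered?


Use the formula: distance = speed x time
Speed = 45 mph, Time = 3.5 hours
45 x 3.5 = 157.5 miles

157.5 miles


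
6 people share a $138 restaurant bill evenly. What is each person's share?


Total bill: $138
Number of people: 6
Each pays: $138 / 6 = $23

$23


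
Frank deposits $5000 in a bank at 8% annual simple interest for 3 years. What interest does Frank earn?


Use the formula I = P x R x T / 100
P x R x T = 5000 x 8 x 3 = 120000
I = 120000 / 100 = $1200

$1200


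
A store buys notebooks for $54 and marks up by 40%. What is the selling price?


Calculate the markup amount:
40% of $54 = $21.60
Add to cost:
$54 + $21.60 = $75.60

$75.60


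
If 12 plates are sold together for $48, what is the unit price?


Total cost: $48
Number of items: 12
Unit price: $48 / 12 = $4

$4


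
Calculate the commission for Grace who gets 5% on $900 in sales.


Convert rate to decimal:
5% = 0.05
Multiply by sales:
$900 x 0.05 = $45

$45


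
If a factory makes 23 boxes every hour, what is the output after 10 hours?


Production rate: 23 boxes per hour
Time: 10 hours
Total: 23 x 10 = 230 boxes

230 boxes


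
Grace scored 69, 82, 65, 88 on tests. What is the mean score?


Add the scores:
69 + 82 + 65 + 88 = 304
Divide by the number of tests:
304 / 4 = 76

76


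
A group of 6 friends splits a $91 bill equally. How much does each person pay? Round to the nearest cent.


Total bill: $91
Number of people: 6
Each pays: $91 / 6 = $15.1666... ≈ $15.17

$15.17


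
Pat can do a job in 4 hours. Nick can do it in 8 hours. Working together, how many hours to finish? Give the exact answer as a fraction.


Pat's rate: 1/4 of the job per hour
Nick's rate: 1/8 of the job per hour
Combined rate: 1/4 + 1/8 = 3/8 per hour
Time = 1 / (3/8) = 8/3 hours (≈ 2.67 hours)

8/3 hours


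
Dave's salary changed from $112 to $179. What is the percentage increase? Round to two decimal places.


Find the absolute change:
|179 - 112| = 67
Divide by original and multiply by 100:
67 / 112 x 100 = 59.8214...% ≈ 59.82%

59.82%


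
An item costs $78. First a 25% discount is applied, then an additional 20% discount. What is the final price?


First discount:
25% of $78 = $19.50
Price after first discount:
$78 - $19.50 = $58.50
Second discount:
20% of $58.50 = $11.70
Final price:
$58.50 - $11.70 = $46.80

$46.80


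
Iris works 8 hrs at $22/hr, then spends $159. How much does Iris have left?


Calculate earnings:
8 x $22 = $176
Subtract spending:
$176 - $159 = $17

$17


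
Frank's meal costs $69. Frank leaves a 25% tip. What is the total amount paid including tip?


Calculate the tip:
25% of $69 = $17.25
Add tip to meal cost:
$69 + $17.25 = $86.25

$86.25


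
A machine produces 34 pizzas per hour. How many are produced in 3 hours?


Production rate: 34 pizzas per hour
Time: 3 hours
Total: 34 x 3 = 102 pizzas

102 pizzas


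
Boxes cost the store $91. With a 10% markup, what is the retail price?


Calculate the markup amount:
10% of $91 = $9.10
Add to cost:
$91 + $9.10 = $100.10

$100.10


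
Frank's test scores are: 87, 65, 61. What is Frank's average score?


Add the scores:
87 + 65 + 61 = 213
Divide by the number of tests:
213 / 3 = 71

71


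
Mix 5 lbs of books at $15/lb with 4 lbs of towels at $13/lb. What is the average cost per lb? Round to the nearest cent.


Cost of books:
5 x $15 = $75
Cost of towels:
4 x $13 = $52
Total cost: $75 + $52 = $127
Total weight: 9 lbs
Average: $127 / 9 = $14.1111... ≈ $14.11/lb

$14.11/lb


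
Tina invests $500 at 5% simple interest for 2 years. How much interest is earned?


Use the formula I = P x R x T / 100
P x R x T = 500 x 5 x 2 = 5000
I = 5000 / 100 = $50

$50


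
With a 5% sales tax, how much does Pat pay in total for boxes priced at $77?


Calculate the tax:
5% of $77 = $3.85
Add tax to price:
$77 + $3.85 = $80.85

$80.85


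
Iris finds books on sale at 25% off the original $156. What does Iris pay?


Calculate the discount amount:
25% of $156 = $39
Subtract from original:
$156 - $39 = $117

$117


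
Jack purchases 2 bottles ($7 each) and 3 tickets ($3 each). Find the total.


Cost of bottles:
2 x $7 = $14
Cost of tickets:
3 x $3 = $9
Add both:
$14 + $9 = $23

$23


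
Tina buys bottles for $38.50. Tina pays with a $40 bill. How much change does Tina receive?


Start with the amount paid:
$40
Subtract the price:
$40 - $38.50 = $1.50

$1.50


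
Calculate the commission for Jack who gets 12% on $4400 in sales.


Convert rate to decimal:
12% = 0.12
Multiply by sales:
$4400 x 0.12 = $528

$528


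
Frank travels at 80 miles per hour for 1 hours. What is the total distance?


Use the formula: distance = speed x time
Speed = 80 mph, Time = 1 hours
80 x 1 = 80 miles

80 miles


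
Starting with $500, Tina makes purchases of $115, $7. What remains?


Add up expenses:
$115 + $7 = $122
Subtract from budget:
$500 - $122 = $378

$378


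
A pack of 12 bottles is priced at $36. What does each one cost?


Total cost: $36
Number of items: 12
Unit price: $36 / 12 = $3

$3


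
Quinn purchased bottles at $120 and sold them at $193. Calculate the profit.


Selling price = $193
Cost price = $120
Profit = selling price - cost price:
Profit = $193 - $120 = $73

$73


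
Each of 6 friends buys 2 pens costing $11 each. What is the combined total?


Cost per person:
2 x $11 = $22
Group total:
6 x $22 = $132

$132


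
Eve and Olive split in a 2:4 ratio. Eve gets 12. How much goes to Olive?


Find the multiplier:
12 / 2 = 6
Apply to Olive's share:
4 x 6 = 24

24


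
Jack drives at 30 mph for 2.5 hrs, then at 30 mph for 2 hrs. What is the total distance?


Leg 1 distance:
30 x 2.5 = 75 miles
Leg 2 distance:
30 x 2 = 60 miles
Total distance:
75 + 60 = 135 miles

135 miles


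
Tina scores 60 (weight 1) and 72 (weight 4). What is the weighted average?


Weighted sum:
1 x 60 + 4 x 72 = 348
Total weight:
1 + 4 = 5
Weighted average:
348 / 5 = 69.6

69.6


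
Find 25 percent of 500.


Convert percentage to decimal:
25% = 0.25
Multiply:
500 x 0.25 = 125

125


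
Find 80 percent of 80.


Convert percentage to decimal:
80% = 0.8
Multiply:
80 x 0.8 = 64

64


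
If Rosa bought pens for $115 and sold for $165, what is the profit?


Selling price = $165
Cost price = $115
Profit = selling price - cost price:
Profit = $165 - $115 = $50

$50


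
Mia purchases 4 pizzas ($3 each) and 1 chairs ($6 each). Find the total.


Cost of pizzas:
4 x $3 = $12
Cost of chairs:
1 x $6 = $6
Add both:
$12 + $6 = $18

$18


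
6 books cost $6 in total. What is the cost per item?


Total cost: $6
Number of items: 6
Unit price: $6 / 6 = $1

$1


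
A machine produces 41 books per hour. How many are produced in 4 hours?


Production rate: 41 books per hour
Time: 4 hours
Total: 41 x 4 = 164 books

164 books


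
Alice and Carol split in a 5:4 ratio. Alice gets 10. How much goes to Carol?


Find the multiplier:
10 / 5 = 2
Apply to Carol's share:
4 x 2 = 8

8


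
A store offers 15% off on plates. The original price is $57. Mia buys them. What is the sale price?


Calculate the discount amount:
15% of $57 = $8.55
Subtract from original:
$57 - $8.55 = $48.45

$48.45


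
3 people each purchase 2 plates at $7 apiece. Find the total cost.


Cost per person:
2 x $7 = $14
Group total:
3 x $14 = $42

$42


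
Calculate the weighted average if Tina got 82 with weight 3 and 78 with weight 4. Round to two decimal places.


Weighted sum:
3 x 82 + 4 x 78 = 558
Total weight:
3 + 4 = 7
Weighted average:
558 / 7 = 79.7142... ≈ 79.71

79.71


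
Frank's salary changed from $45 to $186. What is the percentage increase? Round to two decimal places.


Find the absolute change:
|186 - 45| = 141
Divide by original and multiply by 100:
141 / 45 x 100 = 313.3333...% ≈ 313.33%

313.33%


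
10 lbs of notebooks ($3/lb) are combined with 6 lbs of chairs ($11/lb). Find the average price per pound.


Cost of notebooks:
10 x $3 = $30
Cost of chairs:
6 x $11 = $66
Total cost: $30 + $66 = $96
Total weight: 16 lbs
Average: $96 / 16 = $6/lb

$6/lb


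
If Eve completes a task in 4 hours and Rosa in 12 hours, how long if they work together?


Eve's rate: 1/4 of the job per hour
Rosa's rate: 1/12 of the job per hour
Combined rate: 1/4 + 1/12 = 1/3 per hour
Time = 1 / (1/3) = 3 hours

3 hours


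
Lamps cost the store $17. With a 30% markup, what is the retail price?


Calculate the markup amount:
30% of $17 = $5.10
Add to cost:
$17 + $5.10 = $22.10

$22.10


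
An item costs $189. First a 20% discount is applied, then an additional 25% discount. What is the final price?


First discount:
20% of $189 = $37.80
Price after first discount:
$189 - $37.80 = $151.20
Second discount:
25% of $151.20 = $37.80
Final price:
$151.20 - $37.80 = $113.40

$113.40


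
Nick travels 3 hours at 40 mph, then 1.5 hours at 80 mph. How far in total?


Leg 1 distance:
40 x 3 = 120 miles
Leg 2 distance:
80 x 1.5 = 120 miles
Total distance:
120 + 120 = 240 miles

240 miles


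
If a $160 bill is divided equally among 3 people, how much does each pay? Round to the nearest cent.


Total bill: $160
Number of people: 3
Each pays: $160 / 3 = $53.3333... ≈ $53.33

$53.33


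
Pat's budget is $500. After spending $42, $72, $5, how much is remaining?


Add up expenses:
$42 + $72 + $5 = $119
Subtract from budget:
$500 - $119 = $381

$381


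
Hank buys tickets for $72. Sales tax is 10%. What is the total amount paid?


Calculate the tax:
10% of $72 = $7.20
Add tax to price:
$72 + $7.20 = $79.20

$79.20


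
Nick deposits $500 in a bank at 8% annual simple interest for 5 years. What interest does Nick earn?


Use the formula I = P x R x T / 100
P x R x T = 500 x 8 x 5 = 20000
I = 20000 / 100 = $200

$200


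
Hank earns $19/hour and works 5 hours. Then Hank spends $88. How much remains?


Calculate earnings:
5 x $19 = $95
Subtract spending:
$95 - $88 = $7

$7


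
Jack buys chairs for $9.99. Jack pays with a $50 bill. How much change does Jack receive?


Start with the amount paid:
$50
Subtract the price:
$50 - $9.99 = $40.01

$40.01


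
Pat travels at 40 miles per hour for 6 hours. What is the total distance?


Use the formula: distance = speed x time
Speed = 40 mph, Time = 6 hours
40 x 6 = 240 miles

240 miles


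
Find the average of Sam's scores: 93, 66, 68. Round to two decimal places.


Add the scores:
93 + 66 + 68 = 227
Divide by the number of tests:
227 / 3 = 75.6666... ≈ 75.67

75.67


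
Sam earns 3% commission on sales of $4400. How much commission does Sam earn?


Convert rate to decimal:
3% = 0.03
Multiply by sales:
$4400 x 0.03 = $132

$132


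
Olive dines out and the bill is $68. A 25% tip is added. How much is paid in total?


Calculate the tip:
25% of $68 = $17
Add tip to meal cost:
$68 + $17 = $85

$85


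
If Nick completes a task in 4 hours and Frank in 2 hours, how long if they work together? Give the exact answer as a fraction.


Nick's rate: 1/4 of the job per hour
Frank's rate: 1/2 of the job per hour
Combined rate: 1/4 + 1/2 = 3/4 per hour
Time = 1 / (3/4) = 4/3 hours (≈ 1.33 hours)

4/3 hours


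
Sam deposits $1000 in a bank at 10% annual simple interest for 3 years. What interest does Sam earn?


Use the formula I = P x R x T / 100
P x R x T = 1000 x 10 x 3 = 30000
I = 30000 / 100 = $300

$300


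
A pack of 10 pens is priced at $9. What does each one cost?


Total cost: $9
Number of items: 10
Unit price: $9 / 10 = $0.90

$0.90


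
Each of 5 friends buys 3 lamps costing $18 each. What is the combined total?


Cost per person:
3 x $18 = $54
Group total:
5 x $54 = $270

$270


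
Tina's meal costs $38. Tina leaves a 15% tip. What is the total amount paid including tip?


Calculate the tip:
15% of $38 = $5.70
Add tip to meal cost:
$38 + $5.70 = $43.70

$43.70


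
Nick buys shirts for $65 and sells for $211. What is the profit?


Selling price = $211
Cost price = $65
Profit = selling price - cost price:
Profit = $211 - $65 = $146

$146


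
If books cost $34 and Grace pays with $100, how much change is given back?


Start with the amount paid:
$100
Subtract the price:
$100 - $34 = $66

$66


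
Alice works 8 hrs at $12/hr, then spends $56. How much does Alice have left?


Calculate earnings:
8 x $12 = $96
Subtract spending:
$96 - $56 = $40

$40


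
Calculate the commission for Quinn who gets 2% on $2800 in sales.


Convert rate to decimal:
2% = 0.02
Multiply by sales:
$2800 x 0.02 = $56

$56


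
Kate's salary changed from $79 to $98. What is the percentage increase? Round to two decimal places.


Find the absolute change:
|98 - 79| = 19
Divide by original and multiply by 100:
19 / 79 x 100 = 24.0506...% ≈ 24.05%

24.05%


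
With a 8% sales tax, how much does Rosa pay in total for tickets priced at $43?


Calculate the tax:
8% of $43 = $3.44
Add tax to price:
$43 + $3.44 = $46.44

$46.44


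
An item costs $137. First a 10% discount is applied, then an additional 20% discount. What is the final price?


First discount:
10% of $137 = $13.70
Price after first discount:
$137 - $13.70 = $123.30
Second discount:
20% of $123.30 = $24.66
Final price:
$123.30 - $24.66 = $98.64

$98.64


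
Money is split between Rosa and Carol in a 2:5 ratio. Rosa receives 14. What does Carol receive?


Find the multiplier:
14 / 2 = 7
Apply to Carol's share:
5 x 7 = 35

35


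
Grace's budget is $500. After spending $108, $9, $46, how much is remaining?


Add up expenses:
$108 + $9 + $46 = $163
Subtract from budget:
$500 - $163 = $337

$337


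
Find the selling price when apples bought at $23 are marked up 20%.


Calculate the markup amount:
20% of $23 = $4.60
Add to cost:
$23 + $4.60 = $27.60

$27.60


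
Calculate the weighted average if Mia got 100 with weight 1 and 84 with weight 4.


Weighted sum:
1 x 100 + 4 x 84 = 436
Total weight:
1 + 4 = 5
Weighted average:
436 / 5 = 87.2

87.2


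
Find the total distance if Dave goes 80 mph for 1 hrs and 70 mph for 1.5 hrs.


Leg 1 distance:
80 x 1 = 80 miles
Leg 2 distance:
70 x 1.5 = 105 miles
Total distance:
80 + 105 = 185 miles

185 miles


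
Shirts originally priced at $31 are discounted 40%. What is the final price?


Calculate the discount amount:
40% of $31 = $12.40
Subtract from original:
$31 - $12.40 = $18.60

$18.60


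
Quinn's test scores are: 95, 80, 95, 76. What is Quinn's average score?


Add the scores:
95 + 80 + 95 + 76 = 346
Divide by the number of tests:
346 / 4 = 86.5

86.5


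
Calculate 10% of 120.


Convert percentage to decimal:
10% = 0.1
Multiply:
120 x 0.1 = 12

12


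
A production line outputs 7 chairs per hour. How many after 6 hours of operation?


Production rate: 7 chairs per hour
Time: 6 hours
Total: 7 x 6 = 42 chairs

42 chairs


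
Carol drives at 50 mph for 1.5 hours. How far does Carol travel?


Use the formula: distance = speed x time
Speed = 50 mph, Time = 1.5 hours
50 x 1.5 = 75 miles

75 miles


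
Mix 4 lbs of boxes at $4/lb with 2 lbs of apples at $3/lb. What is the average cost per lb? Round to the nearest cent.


Cost of boxes:
4 x $4 = $16
Cost of apples:
2 x $3 = $6
Total cost: $16 + $6 = $22
Total weight: 6 lbs
Average: $22 / 6 = $3.6666... ≈ $3.67/lb

$3.67/lb


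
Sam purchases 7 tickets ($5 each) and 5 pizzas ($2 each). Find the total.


Cost of tickets:
7 x $5 = $35
Cost of pizzas:
5 x $2 = $10
Add both:
$35 + $10 = $45

$45


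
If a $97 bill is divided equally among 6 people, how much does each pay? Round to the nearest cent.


Total bill: $97
Number of people: 6
Each pays: $97 / 6 = $16.1666... ≈ $16.17

$16.17


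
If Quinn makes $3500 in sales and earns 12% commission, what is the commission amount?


Convert rate to decimal:
12% = 0.12
Multiply by sales:
$3500 x 0.12 = $420

$420


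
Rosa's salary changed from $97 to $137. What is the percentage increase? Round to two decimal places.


Find the absolute change:
|137 - 97| = 40
Divide by original and multiply by 100:
40 / 97 x 100 = 41.2371...% ≈ 41.24%

41.24%


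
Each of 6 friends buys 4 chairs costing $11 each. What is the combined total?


Cost per person:
4 x $11 = $44
Group total:
6 x $44 = $264

$264


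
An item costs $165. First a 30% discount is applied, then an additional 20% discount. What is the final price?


First discount:
30% of $165 = $49.50
Price after first discount:
$165 - $49.50 = $115.50
Second discount:
20% of $115.50 = $23.10
Final price:
$115.50 - $23.10 = $92.40

$92.40


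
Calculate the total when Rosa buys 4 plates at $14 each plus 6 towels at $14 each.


Cost of plates:
4 x $14 = $56
Cost of towels:
6 x $14 = $84
Add both:
$56 + $84 = $140

$140


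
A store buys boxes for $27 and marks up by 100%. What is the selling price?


Calculate the markup amount:
100% of $27 = $27
Add to cost:
$27 + $27 = $54

$54


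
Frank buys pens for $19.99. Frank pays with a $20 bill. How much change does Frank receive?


Start with the amount paid:
$20
Subtract the price:
$20 - $19.99 = $0.01

$0.01


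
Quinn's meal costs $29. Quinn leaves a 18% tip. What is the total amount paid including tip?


Calculate the tip:
18% of $29 = $5.22
Add tip to meal cost:
$29 + $5.22 = $34.22

$34.22


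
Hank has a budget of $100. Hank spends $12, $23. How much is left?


Add up expenses:
$12 + $23 = $35
Subtract from budget:
$100 - $35 = $65

$65


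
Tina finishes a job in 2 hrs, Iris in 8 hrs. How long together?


Tina's rate: 1/2 of the job per hour
Iris's rate: 1/8 of the job per hour
Combined rate: 1/2 + 1/8 = 5/8 per hour
Time = 1 / (5/8) = 8/5 = 1.6 hours

1.6 hours


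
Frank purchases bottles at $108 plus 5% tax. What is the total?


Calculate the tax:
5% of $108 = $5.40
Add tax to price:
$108 + $5.40 = $113.40

$113.40


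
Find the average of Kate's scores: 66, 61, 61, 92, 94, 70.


Add the scores:
66 + 61 + 61 + 92 + 94 + 70 = 444
Divide by the number of tests:
444 / 6 = 74

74


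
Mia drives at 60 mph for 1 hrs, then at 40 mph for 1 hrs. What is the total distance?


Leg 1 distance:
60 x 1 = 60 miles
Leg 2 distance:
40 x 1 = 40 miles
Total distance:
60 + 40 = 100 miles

100 miles


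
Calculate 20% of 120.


Convert percentage to decimal:
20% = 0.2
Multiply:
120 x 0.2 = 24

24


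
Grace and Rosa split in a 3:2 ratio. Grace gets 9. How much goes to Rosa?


Find the multiplier:
9 / 3 = 3
Apply to Rosa's share:
2 x 3 = 6

6


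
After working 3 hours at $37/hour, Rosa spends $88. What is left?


Calculate earnings:
3 x $37 = $111
Subtract spending:
$111 - $88 = $23

$23


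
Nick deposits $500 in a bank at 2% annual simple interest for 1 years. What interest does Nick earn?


Use the formula I = P x R x T / 100
P x R x T = 500 x 2 x 1 = 1000
I = 1000 / 100 = $10

$10


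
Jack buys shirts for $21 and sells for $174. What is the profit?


Selling price = $174
Cost price = $21
Profit = selling price - cost price:
Profit = $174 - $21 = $153

$153


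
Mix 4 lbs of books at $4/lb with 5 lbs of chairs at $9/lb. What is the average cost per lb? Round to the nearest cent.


Cost of books:
4 x $4 = $16
Cost of chairs:
5 x $9 = $45
Total cost: $16 + $45 = $61
Total weight: 9 lbs
Average: $61 / 9 = $6.7777... ≈ $6.78/lb

$6.78/lb


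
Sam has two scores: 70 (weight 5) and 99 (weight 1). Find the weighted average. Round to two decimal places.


Weighted sum:
5 x 70 + 1 x 99 = 449
Total weight:
5 + 1 = 6
Weighted average:
449 / 6 = 74.8333... ≈ 74.83

74.83


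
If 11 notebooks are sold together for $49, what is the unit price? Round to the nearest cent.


Total cost: $49
Number of items: 11
Unit price: $49 / 11 = $4.4545... ≈ $4.45

$4.45


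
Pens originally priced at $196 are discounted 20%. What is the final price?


Calculate the discount amount:
20% of $196 = $39.20
Subtract from original:
$196 - $39.20 = $156.80

$156.80


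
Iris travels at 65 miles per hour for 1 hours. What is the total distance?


Use the formula: distance = speed x time
Speed = 65 mph, Time = 1 hours
65 x 1 = 65 miles

65 miles


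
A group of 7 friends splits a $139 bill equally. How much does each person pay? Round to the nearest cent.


Total bill: $139
Number of people: 7
Each pays: $139 / 7 = $19.8571... ≈ $19.86

$19.86


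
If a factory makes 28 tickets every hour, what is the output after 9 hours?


Production rate: 28 tickets per hour
Time: 9 hours
Total: 28 x 9 = 252 tickets

252 tickets


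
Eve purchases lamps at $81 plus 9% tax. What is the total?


Calculate the tax:
9% of $81 = $7.29
Add tax to price:
$81 + $7.29 = $88.29

$88.29


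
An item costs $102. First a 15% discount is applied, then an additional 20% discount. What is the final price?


First discount:
15% of $102 = $15.30
Price after first discount:
$102 - $15.30 = $86.70
Second discount:
20% of $86.70 = $17.34
Final price:
$86.70 - $17.34 = $69.36

$69.36


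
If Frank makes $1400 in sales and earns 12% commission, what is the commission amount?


Convert rate to decimal:
12% = 0.12
Multiply by sales:
$1400 x 0.12 = $168

$168


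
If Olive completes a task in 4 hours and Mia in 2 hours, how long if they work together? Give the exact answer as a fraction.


Olive's rate: 1/4 of the job per hour
Mia's rate: 1/2 of the job per hour
Combined rate: 1/4 + 1/2 = 3/4 per hour
Time = 1 / (3/4) = 4/3 hours (≈ 1.33 hours)

4/3 hours


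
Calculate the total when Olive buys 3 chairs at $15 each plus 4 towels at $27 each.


Cost of chairs:
3 x $15 = $45
Cost of towels:
4 x $27 = $108
Add both:
$45 + $108 = $153

$153


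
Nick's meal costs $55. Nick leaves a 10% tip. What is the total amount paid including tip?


Calculate the tip:
10% of $55 = $5.50
Add tip to meal cost:
$55 + $5.50 = $60.50

$60.50


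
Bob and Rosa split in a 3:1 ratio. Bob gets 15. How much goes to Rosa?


Find the multiplier:
15 / 3 = 5
Apply to Rosa's share:
1 x 5 = 5

5


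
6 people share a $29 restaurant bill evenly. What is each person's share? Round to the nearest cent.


Total bill: $29
Number of people: 6
Each pays: $29 / 6 = $4.8333... ≈ $4.83

$4.83


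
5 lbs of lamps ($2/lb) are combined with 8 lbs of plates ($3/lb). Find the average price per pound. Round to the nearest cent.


Cost of lamps:
5 x $2 = $10
Cost of plates:
8 x $3 = $24
Total cost: $10 + $24 = $34
Total weight: 13 lbs
Average: $34 / 13 = $2.6153... ≈ $2.62/lb

$2.62/lb


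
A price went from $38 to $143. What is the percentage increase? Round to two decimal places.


Find the absolute change:
|143 - 38| = 105
Divide by original and multiply by 100:
105 / 38 x 100 = 276.3157...% ≈ 276.32%

276.32%


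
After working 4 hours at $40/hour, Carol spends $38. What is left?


Calculate earnings:
4 x $40 = $160
Subtract spending:
$160 - $38 = $122

$122


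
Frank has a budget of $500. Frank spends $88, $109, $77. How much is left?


Add up expenses:
$88 + $109 + $77 = $274
Subtract from budget:
$500 - $274 = $226

$226


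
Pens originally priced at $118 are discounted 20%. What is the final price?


Calculate the discount amount:
20% of $118 = $23.60
Subtract from original:
$118 - $23.60 = $94.40

$94.40


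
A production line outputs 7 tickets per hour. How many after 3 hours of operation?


Production rate: 7 tickets per hour
Time: 3 hours
Total: 7 x 3 = 21 tickets

21 tickets


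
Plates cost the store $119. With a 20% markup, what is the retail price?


Calculate the markup amount:
20% of $119 = $23.80
Add to cost:
$119 + $23.80 = $142.80

$142.80


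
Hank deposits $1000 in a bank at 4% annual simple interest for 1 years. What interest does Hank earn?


Use the formula I = P x R x T / 100
P x R x T = 1000 x 4 x 1 = 4000
I = 4000 / 100 = $40

$40


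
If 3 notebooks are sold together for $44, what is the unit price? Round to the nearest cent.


Total cost: $44
Number of items: 3
Unit price: $44 / 3 = $14.6666... ≈ $14.67

$14.67


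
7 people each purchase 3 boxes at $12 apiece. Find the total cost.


Cost per person:
3 x $12 = $36
Group total:
7 x $36 = $252

$252


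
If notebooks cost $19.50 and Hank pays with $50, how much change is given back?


Start with the amount paid:
$50
Subtract the price:
$50 - $19.50 = $30.50

$30.50


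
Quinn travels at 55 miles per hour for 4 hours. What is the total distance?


Use the formula: distance = speed x time
Speed = 55 mph, Time = 4 hours
55 x 4 = 220 miles

220 miles


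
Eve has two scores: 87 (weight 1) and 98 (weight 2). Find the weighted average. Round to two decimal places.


Weighted sum:
1 x 87 + 2 x 98 = 283
Total weight:
1 + 2 = 3
Weighted average:
283 / 3 = 94.3333... ≈ 94.33

94.33


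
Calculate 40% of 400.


Convert percentage to decimal:
40% = 0.4
Multiply:
400 x 0.4 = 160

160


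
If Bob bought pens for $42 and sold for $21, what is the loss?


Selling price = $21
Cost price = $42
Loss = cost price - selling price:
Loss = $42 - $21 = $21

$21


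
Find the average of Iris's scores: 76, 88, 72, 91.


Add the scores:
76 + 88 + 72 + 91 = 327
Divide by the number of tests:
327 / 4 = 81.75

81.75


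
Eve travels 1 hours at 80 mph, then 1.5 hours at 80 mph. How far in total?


Leg 1 distance:
80 x 1 = 80 miles
Leg 2 distance:
80 x 1.5 = 120 miles
Total distance:
80 + 120 = 200 miles

200 miles


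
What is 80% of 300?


Convert percentage to decimal:
80% = 0.8
Multiply:
300 x 0.8 = 240

240


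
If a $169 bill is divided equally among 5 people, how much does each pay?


Total bill: $169
Number of people: 5
Each pays: $169 / 5 = $33.80

$33.80


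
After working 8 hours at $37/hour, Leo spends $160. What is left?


Calculate earnings:
8 x $37 = $296
Subtract spending:
$296 - $160 = $136

$136


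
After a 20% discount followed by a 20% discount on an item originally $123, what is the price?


First discount:
20% of $123 = $24.60
Price after first discount:
$123 - $24.60 = $98.40
Second discount:
20% of $98.40 = $19.68
Final price:
$98.40 - $19.68 = $78.72

$78.72


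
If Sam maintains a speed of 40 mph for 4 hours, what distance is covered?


Use the formula: distance = speed x time
Speed = 40 mph, Time = 4 hours
40 x 4 = 160 miles

160 miles


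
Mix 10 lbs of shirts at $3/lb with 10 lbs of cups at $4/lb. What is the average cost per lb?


Cost of shirts:
10 x $3 = $30
Cost of cups:
10 x $4 = $40
Total cost: $30 + $40 = $70
Total weight: 20 lbs
Average: $70 / 20 = $3.50/lb

$3.50/lb


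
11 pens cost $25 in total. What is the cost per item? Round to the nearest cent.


Total cost: $25
Number of items: 11
Unit price: $25 / 11 = $2.2727... ≈ $2.27

$2.27


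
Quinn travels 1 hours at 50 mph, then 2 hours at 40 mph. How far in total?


Leg 1 distance:
50 x 1 = 50 miles
Leg 2 distance:
40 x 2 = 80 miles
Total distance:
50 + 80 = 130 miles

130 miles


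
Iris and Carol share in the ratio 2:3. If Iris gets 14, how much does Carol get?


Find the multiplier:
14 / 2 = 7
Apply to Carol's share:
3 x 7 = 21

21


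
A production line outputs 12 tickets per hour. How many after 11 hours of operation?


Production rate: 12 tickets per hour
Time: 11 hours
Total: 12 x 11 = 132 tickets

132 tickets


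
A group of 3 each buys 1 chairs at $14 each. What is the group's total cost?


Cost per person:
1 x $14 = $14
Group total:
3 x $14 = $42

$42


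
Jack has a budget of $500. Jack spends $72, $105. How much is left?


Add up expenses:
$72 + $105 = $177
Subtract from budget:
$500 - $177 = $323

$323


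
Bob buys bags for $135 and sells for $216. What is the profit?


Selling price = $216
Cost price = $135
Profit = selling price - cost price:
Profit = $216 - $135 = $81

$81


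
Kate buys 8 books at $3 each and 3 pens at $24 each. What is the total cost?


Cost of books:
8 x $3 = $24
Cost of pens:
3 x $24 = $72
Add both:
$24 + $72 = $96

$96


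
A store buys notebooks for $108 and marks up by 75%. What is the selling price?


Calculate the markup amount:
75% of $108 = $81
Add to cost:
$108 + $81 = $189

$189


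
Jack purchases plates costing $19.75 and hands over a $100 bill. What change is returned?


Start with the amount paid:
$100
Subtract the price:
$100 - $19.75 = $80.25

$80.25


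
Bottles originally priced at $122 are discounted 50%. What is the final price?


Calculate the discount amount:
50% of $122 = $61
Subtract from original:
$122 - $61 = $61

$61


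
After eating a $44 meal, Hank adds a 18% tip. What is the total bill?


Calculate the tip:
18% of $44 = $7.92
Add tip to meal cost:
$44 + $7.92 = $51.92

$51.92


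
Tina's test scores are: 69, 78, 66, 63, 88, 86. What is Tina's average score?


Add the scores:
69 + 78 + 66 + 63 + 88 + 86 = 450
Divide by the number of tests:
450 / 6 = 75

75


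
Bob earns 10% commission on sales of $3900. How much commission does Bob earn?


Convert rate to decimal:
10% = 0.1
Multiply by sales:
$3900 x 0.1 = $390

$390


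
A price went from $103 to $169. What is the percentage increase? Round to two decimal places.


Find the absolute change:
|169 - 103| = 66
Divide by original and multiply by 100:
66 / 103 x 100 = 64.0776...% ≈ 64.08%

64.08%


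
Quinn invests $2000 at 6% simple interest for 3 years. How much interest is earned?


Use the formula I = P x R x T / 100
P x R x T = 2000 x 6 x 3 = 36000
I = 36000 / 100 = $360

$360


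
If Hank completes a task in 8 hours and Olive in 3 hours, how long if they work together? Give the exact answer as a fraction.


Hank's rate: 1/8 of the job per hour
Olive's rate: 1/3 of the job per hour
Combined rate: 1/8 + 1/3 = 11/24 per hour
Time = 1 / (11/24) = 24/11 hours (≈ 2.18 hours)

24/11 hours


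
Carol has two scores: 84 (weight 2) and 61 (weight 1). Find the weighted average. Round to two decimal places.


Weighted sum:
2 x 84 + 1 x 61 = 229
Total weight:
2 + 1 = 3
Weighted average:
229 / 3 = 76.3333... ≈ 76.33

76.33


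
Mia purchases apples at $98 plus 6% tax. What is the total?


Calculate the tax:
6% of $98 = $5.88
Add tax to price:
$98 + $5.88 = $103.88

$103.88


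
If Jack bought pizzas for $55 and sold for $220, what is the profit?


Selling price = $220
Cost price = $55
Profit = selling price - cost price:
Profit = $220 - $55 = $165

$165


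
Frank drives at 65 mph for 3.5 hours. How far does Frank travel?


Use the formula: distance = speed x time
Speed = 65 mph, Time = 3.5 hours
65 x 3.5 = 227.5 miles

227.5 miles


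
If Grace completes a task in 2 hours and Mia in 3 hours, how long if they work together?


Grace's rate: 1/2 of the job per hour
Mia's rate: 1/3 of the job per hour
Combined rate: 1/2 + 1/3 = 5/6 per hour
Time = 1 / (5/6) = 6/5 = 1.2 hours

1.2 hours


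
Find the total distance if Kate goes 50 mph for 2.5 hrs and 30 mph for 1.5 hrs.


Leg 1 distance:
50 x 2.5 = 125 miles
Leg 2 distance:
30 x 1.5 = 45 miles
Total distance:
125 + 45 = 170 miles

170 miles


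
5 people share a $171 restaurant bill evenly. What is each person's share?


Total bill: $171
Number of people: 5
Each pays: $171 / 5 = $34.20

$34.20


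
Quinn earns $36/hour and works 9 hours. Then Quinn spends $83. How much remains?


Calculate earnings:
9 x $36 = $324
Subtract spending:
$324 - $83 = $241

$241


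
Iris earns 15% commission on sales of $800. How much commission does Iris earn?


Convert rate to decimal:
15% = 0.15
Multiply by sales:
$800 x 0.15 = $120

$120


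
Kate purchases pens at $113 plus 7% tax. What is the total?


Calculate the tax:
7% of $113 = $7.91
Add tax to price:
$113 + $7.91 = $120.91

$120.91


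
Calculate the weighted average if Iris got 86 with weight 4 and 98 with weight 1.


Weighted sum:
4 x 86 + 1 x 98 = 442
Total weight:
4 + 1 = 5
Weighted average:
442 / 5 = 88.4

88.4


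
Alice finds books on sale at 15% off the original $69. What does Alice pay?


Calculate the discount amount:
15% of $69 = $10.35
Subtract from original:
$69 - $10.35 = $58.65

$58.65


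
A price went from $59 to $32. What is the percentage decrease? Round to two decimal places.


Find the absolute change:
|32 - 59| = 27
Divide by original and multiply by 100:
27 / 59 x 100 = 45.7627...% ≈ 45.76%

45.76%
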